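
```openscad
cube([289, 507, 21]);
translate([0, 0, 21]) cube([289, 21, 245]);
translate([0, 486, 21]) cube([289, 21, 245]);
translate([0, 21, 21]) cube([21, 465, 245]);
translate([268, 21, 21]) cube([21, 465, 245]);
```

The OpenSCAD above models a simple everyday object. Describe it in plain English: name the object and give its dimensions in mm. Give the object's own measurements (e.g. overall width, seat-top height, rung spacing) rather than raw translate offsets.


An open-topped rectangular box: outside dimensions 289×507×266 mm, with a uniform wall and base thickness of 21 mm. The base is a full 289×507 slab on the floor; four walls sit on top of the base. The front and back walls (the −y and +y sides) span the full width; the two side walls fit between them.


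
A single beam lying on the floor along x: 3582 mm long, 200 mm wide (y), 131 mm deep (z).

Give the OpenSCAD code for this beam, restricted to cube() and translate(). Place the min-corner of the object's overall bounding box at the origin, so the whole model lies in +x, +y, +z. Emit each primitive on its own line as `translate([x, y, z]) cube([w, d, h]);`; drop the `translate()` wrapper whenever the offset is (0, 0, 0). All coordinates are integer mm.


cube([3582, 200, 131]);


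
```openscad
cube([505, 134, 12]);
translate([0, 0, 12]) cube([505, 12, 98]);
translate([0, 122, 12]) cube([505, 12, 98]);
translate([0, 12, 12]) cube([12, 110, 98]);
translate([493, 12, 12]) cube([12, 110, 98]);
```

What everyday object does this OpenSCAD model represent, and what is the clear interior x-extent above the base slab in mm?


An open box. The internal width is 481 mm.

A 505×134 base slab with four walls standing on it — an open box. The base is 505 mm wide and the walls are 12 mm thick, so the internal width is 505 − 2 × 12 = 481 mm.


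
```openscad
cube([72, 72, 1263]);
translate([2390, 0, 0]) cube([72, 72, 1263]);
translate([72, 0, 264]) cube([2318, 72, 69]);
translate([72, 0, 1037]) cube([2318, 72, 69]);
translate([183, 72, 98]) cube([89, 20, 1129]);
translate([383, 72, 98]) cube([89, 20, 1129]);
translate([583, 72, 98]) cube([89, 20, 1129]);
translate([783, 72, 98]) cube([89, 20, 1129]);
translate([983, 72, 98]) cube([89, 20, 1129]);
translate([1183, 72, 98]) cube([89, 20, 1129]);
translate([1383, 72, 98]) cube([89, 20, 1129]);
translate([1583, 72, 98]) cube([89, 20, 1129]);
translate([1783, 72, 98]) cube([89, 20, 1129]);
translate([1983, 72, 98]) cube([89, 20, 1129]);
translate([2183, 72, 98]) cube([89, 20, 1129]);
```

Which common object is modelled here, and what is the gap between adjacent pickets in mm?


A fence section. The picket gap is 111 mm.

Two posts, two rails, 11 pickets — a fence section. Span 2318 mm holds 11 pickets of 89 mm with 12 equal gaps: ⌊(2318 − 11·89) / 12⌋ = 111 mm.


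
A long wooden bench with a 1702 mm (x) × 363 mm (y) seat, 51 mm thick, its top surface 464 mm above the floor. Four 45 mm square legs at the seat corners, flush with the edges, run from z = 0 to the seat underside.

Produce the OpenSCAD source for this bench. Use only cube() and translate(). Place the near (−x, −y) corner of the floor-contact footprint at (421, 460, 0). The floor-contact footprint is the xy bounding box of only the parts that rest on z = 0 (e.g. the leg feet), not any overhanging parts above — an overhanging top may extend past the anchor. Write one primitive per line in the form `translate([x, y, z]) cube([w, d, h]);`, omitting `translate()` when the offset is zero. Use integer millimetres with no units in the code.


// leg_h = 464 − 51 = 413
translate([421, 460, 413]) cube([1702, 363, 51]);
translate([421, 460, 0]) cube([45, 45, 413]);
translate([421, 778, 0]) cube([45, 45, 413]);
translate([2078, 460, 0]) cube([45, 45, 413]);
translate([2078, 778, 0]) cube([45, 45, 413]);


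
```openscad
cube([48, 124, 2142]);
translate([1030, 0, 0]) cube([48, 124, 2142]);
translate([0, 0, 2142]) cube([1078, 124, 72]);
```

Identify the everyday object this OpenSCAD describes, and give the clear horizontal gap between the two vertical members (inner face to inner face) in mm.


A door frame. The clear opening width is 982 mm.

Two 2142 mm tall posts with a header on top — a door frame. The left jamb is 48 mm wide at x = 0; the right jamb starts at x = 1030. The clear opening is 1030 − 48 = 982 mm.


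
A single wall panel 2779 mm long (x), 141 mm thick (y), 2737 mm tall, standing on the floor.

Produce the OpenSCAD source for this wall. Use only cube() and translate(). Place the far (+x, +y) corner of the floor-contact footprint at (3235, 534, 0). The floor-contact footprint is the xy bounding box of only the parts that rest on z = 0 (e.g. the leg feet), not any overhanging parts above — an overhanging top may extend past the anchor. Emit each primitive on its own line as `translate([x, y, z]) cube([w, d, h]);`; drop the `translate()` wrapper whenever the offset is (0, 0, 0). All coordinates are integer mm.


translate([456, 393, 0]) cube([2779, 141, 2737]);


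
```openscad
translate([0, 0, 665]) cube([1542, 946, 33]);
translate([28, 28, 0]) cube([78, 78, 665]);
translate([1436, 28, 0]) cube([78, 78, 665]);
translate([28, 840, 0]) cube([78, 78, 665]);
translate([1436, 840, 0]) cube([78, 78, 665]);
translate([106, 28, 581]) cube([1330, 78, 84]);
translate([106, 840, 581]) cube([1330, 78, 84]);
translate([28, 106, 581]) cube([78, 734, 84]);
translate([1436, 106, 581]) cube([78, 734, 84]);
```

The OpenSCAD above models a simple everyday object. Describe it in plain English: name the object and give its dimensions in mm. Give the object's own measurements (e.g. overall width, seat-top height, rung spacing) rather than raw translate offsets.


A table: top 1542 mm (x) × 946 mm (y), 33 mm thick, upper face at z = 698 mm, on four 78×78 mm square legs, each inset 28 mm from the nearest pair of top edges from z = 0 to the bottom of the top. Four apron rails, 78 mm thick and 84 mm tall, run between adjacent legs with their top edges flush with the underside of the top and their outer faces flush with the legs' outer faces.


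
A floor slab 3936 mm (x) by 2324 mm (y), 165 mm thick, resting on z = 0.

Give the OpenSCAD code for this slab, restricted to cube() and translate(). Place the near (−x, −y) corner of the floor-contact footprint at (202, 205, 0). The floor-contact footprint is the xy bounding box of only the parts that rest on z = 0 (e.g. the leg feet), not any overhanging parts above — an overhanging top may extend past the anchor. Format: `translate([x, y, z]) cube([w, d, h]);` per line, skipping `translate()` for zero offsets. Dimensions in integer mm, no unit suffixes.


translate([202, 205, 0]) cube([3936, 2324, 165]);


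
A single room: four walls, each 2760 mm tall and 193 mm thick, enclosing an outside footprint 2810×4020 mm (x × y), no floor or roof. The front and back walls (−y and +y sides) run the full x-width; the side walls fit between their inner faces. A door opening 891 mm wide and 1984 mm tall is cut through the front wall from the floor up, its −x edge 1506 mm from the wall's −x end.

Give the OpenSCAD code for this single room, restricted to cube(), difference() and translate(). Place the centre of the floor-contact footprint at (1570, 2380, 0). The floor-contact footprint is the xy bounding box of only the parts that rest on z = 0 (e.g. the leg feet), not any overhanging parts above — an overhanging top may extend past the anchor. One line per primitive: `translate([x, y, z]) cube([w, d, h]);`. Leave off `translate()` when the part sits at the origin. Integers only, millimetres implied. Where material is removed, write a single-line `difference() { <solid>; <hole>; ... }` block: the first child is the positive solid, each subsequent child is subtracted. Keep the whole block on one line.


difference() { translate([165, 370, 0]) cube([2810, 193, 2760]); translate([1671, 370, 0]) cube([891, 193, 1984]); }
translate([165, 4197, 0]) cube([2810, 193, 2760]);
translate([165, 563, 0]) cube([193, 3634, 2760]);
translate([2782, 563, 0]) cube([193, 3634, 2760]);


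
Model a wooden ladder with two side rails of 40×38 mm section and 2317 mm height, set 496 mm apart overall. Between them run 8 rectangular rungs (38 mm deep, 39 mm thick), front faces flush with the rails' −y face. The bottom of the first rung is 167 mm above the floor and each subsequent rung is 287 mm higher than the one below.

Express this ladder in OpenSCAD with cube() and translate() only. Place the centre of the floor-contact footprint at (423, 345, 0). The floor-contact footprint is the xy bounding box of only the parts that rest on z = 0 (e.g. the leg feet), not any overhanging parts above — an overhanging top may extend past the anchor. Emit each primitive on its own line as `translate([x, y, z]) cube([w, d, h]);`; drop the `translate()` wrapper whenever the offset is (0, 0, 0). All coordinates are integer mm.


translate([175, 326, 0]) cube([40, 38, 2317]);
translate([631, 326, 0]) cube([40, 38, 2317]);
translate([215, 326, 167]) cube([416, 38, 39]);
translate([215, 326, 454]) cube([416, 38, 39]);
translate([215, 326, 741]) cube([416, 38, 39]);
translate([215, 326, 1028]) cube([416, 38, 39]);
translate([215, 326, 1315]) cube([416, 38, 39]);
translate([215, 326, 1602]) cube([416, 38, 39]);
translate([215, 326, 1889]) cube([416, 38, 39]);
translate([215, 326, 2176]) cube([416, 38, 39]);


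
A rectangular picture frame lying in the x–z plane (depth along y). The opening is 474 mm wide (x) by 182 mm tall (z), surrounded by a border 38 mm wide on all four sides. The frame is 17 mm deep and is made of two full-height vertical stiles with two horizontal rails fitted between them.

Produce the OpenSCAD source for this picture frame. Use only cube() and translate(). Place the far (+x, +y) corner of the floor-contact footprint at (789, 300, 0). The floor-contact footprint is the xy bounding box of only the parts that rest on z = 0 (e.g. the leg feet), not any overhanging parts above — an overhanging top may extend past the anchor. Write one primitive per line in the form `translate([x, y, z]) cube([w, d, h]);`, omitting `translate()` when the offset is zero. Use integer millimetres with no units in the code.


translate([239, 283, 0]) cube([38, 17, 258]);
translate([751, 283, 0]) cube([38, 17, 258]);
translate([277, 283, 0]) cube([474, 17, 38]);
translate([277, 283, 220]) cube([474, 17, 38]);


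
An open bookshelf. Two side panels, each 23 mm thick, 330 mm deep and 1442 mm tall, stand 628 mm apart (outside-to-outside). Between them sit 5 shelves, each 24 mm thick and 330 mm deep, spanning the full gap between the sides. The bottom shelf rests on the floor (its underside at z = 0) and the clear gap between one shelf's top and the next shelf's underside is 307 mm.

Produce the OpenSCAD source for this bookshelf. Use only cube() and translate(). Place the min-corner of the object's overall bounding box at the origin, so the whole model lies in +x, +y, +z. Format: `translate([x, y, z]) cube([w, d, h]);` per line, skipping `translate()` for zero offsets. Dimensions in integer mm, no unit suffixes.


cube([23, 330, 1442]);
translate([605, 0, 0]) cube([23, 330, 1442]);
translate([23, 0, 0]) cube([582, 330, 24]);
translate([23, 0, 331]) cube([582, 330, 24]);
translate([23, 0, 662]) cube([582, 330, 24]);
translate([23, 0, 993]) cube([582, 330, 24]);
translate([23, 0, 1324]) cube([582, 330, 24]);


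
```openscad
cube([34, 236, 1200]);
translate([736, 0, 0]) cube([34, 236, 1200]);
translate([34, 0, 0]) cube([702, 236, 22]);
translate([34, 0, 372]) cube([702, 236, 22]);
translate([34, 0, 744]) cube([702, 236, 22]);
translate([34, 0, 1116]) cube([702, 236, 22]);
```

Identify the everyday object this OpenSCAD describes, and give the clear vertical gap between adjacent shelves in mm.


A bookshelf. The clear shelf gap is 350 mm.

Two tall side panels with 4 horizontal boards between them — a bookshelf. The first two shelf undersides are at z = 0 and z = 372; with shelf thickness 22, the clear gap is 372 − 0 − 22 = 350 mm.


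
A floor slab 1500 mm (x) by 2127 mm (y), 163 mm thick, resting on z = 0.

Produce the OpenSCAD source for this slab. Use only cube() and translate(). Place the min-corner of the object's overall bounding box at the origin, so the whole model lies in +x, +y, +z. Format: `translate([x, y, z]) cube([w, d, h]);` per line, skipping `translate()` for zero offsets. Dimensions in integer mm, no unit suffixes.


cube([1500, 2127, 163]);


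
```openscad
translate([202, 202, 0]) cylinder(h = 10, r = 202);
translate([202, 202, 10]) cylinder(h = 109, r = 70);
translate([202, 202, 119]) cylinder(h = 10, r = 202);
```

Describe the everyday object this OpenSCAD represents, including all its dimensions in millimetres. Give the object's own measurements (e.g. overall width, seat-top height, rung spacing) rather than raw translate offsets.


A spool: two coaxial disc flanges of radius 202 mm and thickness 10 mm, joined by a core cylinder of radius 70 mm and height 109 mm. The lower flange rests on z = 0 and the three cylinders share a vertical axis.


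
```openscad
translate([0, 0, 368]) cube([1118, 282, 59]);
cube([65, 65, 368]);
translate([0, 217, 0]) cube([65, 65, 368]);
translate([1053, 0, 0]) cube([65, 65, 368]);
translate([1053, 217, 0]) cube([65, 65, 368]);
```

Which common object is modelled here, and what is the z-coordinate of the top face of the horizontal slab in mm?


A bench. The seat-top height is 427 mm.

A long slab on four corner posts — a bench. The slab sits at z = 368 with thickness 59, so the top is 368 + 59 = 427 mm.


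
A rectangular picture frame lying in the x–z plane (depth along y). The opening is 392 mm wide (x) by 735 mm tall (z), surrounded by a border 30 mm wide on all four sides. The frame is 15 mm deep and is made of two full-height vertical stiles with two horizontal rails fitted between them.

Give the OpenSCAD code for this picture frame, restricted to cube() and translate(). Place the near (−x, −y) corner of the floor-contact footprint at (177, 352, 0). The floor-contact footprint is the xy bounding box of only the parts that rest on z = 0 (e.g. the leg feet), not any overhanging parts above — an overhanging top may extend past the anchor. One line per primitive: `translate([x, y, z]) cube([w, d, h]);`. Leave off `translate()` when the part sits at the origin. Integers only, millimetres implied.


translate([177, 352, 0]) cube([30, 15, 795]);
translate([599, 352, 0]) cube([30, 15, 795]);
translate([207, 352, 0]) cube([392, 15, 30]);
translate([207, 352, 765]) cube([392, 15, 30]);


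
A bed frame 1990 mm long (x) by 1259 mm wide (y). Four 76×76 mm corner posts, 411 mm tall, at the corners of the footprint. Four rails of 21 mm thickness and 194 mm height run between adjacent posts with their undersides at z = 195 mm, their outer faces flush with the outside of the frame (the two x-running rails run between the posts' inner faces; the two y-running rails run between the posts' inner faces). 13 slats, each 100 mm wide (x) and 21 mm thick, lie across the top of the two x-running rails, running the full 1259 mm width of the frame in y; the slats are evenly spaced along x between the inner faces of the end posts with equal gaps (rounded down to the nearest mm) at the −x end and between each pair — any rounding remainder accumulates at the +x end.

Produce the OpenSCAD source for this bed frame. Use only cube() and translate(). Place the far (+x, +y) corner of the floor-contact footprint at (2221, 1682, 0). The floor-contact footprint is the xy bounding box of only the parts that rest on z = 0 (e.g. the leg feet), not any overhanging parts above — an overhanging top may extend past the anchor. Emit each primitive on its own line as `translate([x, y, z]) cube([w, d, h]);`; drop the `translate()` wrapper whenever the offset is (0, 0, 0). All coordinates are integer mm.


translate([231, 423, 0]) cube([76, 76, 411]);
translate([231, 1606, 0]) cube([76, 76, 411]);
translate([2145, 423, 0]) cube([76, 76, 411]);
translate([2145, 1606, 0]) cube([76, 76, 411]);
translate([307, 423, 195]) cube([1838, 21, 194]);
translate([307, 1661, 195]) cube([1838, 21, 194]);
translate([231, 499, 195]) cube([21, 1107, 194]);
translate([2200, 499, 195]) cube([21, 1107, 194]);
translate([345, 423, 389]) cube([100, 1259, 21]);
translate([483, 423, 389]) cube([100, 1259, 21]);
translate([621, 423, 389]) cube([100, 1259, 21]);
translate([759, 423, 389]) cube([100, 1259, 21]);
translate([897, 423, 389]) cube([100, 1259, 21]);
translate([1035, 423, 389]) cube([100, 1259, 21]);
translate([1173, 423, 389]) cube([100, 1259, 21]);
translate([1311, 423, 389]) cube([100, 1259, 21]);
translate([1449, 423, 389]) cube([100, 1259, 21]);
translate([1587, 423, 389]) cube([100, 1259, 21]);
translate([1725, 423, 389]) cube([100, 1259, 21]);
translate([1863, 423, 389]) cube([100, 1259, 21]);
translate([2001, 423, 389]) cube([100, 1259, 21]);


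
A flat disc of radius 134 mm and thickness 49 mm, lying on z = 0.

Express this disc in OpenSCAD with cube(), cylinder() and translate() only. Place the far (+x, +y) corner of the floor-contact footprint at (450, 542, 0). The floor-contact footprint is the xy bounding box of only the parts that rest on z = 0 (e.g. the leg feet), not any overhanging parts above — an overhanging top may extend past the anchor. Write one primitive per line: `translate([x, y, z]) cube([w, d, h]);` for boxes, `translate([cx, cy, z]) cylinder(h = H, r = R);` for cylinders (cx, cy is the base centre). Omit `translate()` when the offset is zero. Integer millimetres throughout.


translate([316, 408, 0]) cylinder(h = 49, r = 134);


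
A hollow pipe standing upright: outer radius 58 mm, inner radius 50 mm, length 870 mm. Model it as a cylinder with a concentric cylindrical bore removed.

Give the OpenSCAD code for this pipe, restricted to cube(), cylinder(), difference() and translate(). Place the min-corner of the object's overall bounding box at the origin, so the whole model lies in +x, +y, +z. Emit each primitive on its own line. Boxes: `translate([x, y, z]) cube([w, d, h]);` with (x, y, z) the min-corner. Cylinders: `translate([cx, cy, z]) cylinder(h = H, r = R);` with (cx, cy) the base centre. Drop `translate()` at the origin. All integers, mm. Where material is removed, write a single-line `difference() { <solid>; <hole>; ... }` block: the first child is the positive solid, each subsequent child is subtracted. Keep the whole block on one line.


difference() { translate([58, 58, 0]) cylinder(h = 870, r = 58); translate([58, 58, 0]) cylinder(h = 870, r = 50); }


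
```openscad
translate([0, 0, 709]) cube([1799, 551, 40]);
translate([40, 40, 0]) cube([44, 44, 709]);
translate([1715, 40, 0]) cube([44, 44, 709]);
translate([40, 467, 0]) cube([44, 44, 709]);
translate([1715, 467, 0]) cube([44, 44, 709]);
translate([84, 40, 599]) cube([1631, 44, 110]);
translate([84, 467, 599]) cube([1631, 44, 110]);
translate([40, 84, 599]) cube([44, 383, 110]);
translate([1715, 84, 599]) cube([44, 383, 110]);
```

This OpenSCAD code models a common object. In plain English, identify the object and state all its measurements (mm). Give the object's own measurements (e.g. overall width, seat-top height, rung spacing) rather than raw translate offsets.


A rectangular dining table. The top is 1799×551×40 mm with its upper surface at z = 749 mm. It stands on four 44×44 mm square legs, each inset 40 mm from the nearest pair of top edges, running from the floor to the underside of the top. Four apron rails, 44 mm thick and 110 mm tall, run between adjacent legs with their top edges flush with the underside of the top and their outer faces flush with the legs' outer faces.


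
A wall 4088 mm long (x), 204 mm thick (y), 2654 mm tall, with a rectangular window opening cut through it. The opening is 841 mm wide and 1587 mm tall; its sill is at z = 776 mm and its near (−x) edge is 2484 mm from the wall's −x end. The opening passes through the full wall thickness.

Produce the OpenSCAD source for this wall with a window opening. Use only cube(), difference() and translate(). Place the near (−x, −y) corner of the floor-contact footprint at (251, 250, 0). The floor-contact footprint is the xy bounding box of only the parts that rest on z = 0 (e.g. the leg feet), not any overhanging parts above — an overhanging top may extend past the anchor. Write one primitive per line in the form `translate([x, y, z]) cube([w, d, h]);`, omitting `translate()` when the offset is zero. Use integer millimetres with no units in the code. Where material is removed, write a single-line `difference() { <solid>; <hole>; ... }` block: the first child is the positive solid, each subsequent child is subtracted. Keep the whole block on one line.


difference() { translate([251, 250, 0]) cube([4088, 204, 2654]); translate([2735, 250, 776]) cube([841, 204, 1587]); }


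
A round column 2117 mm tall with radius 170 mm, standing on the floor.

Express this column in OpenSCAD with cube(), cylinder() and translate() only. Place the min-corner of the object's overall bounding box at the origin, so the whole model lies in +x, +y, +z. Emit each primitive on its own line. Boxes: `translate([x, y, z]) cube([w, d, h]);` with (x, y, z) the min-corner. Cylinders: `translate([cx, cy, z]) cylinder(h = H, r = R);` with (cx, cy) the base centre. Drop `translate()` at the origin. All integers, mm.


translate([170, 170, 0]) cylinder(h = 2117, r = 170);


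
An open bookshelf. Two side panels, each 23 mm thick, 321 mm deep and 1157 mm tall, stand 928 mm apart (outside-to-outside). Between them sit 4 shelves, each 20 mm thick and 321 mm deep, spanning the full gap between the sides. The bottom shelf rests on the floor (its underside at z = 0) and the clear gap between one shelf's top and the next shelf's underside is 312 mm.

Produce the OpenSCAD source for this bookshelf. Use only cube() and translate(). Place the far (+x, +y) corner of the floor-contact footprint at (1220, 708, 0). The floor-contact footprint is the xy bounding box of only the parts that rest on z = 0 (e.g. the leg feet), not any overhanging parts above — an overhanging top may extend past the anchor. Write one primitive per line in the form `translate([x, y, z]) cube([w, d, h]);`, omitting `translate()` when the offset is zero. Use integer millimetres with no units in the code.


translate([292, 387, 0]) cube([23, 321, 1157]);
translate([1197, 387, 0]) cube([23, 321, 1157]);
translate([315, 387, 0]) cube([882, 321, 20]);
translate([315, 387, 332]) cube([882, 321, 20]);
translate([315, 387, 664]) cube([882, 321, 20]);
translate([315, 387, 996]) cube([882, 321, 20]);


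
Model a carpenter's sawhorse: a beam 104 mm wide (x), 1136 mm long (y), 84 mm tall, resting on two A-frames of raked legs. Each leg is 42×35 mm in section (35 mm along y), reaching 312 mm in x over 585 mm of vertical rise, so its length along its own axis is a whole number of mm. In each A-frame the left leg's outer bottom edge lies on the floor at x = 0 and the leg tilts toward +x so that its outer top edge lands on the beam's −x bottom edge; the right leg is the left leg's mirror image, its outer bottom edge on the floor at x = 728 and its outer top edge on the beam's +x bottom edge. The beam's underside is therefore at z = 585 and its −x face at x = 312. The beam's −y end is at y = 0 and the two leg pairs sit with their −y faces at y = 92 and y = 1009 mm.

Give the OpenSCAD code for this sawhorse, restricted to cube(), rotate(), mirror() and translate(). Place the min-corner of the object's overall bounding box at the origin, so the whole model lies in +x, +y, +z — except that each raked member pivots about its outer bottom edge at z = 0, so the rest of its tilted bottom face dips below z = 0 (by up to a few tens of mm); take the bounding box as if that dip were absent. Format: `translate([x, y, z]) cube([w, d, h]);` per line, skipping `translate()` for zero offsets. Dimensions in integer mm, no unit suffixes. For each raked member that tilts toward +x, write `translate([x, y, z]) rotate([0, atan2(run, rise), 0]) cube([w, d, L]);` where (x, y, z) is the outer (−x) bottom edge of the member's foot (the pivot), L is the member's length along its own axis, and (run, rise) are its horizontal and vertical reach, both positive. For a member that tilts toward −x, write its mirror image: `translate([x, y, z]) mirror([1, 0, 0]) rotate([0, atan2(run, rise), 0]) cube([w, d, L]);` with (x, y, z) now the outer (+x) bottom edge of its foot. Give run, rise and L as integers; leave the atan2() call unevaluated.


translate([312, 0, 585]) cube([104, 1136, 84]);
translate([0, 92, 0]) rotate([0, atan2(312, 585), 0]) cube([42, 35, 663]);
translate([728, 92, 0]) mirror([1, 0, 0]) rotate([0, atan2(312, 585), 0]) cube([42, 35, 663]);
translate([0, 1009, 0]) rotate([0, atan2(312, 585), 0]) cube([42, 35, 663]);
translate([728, 1009, 0]) mirror([1, 0, 0]) rotate([0, atan2(312, 585), 0]) cube([42, 35, 663]);


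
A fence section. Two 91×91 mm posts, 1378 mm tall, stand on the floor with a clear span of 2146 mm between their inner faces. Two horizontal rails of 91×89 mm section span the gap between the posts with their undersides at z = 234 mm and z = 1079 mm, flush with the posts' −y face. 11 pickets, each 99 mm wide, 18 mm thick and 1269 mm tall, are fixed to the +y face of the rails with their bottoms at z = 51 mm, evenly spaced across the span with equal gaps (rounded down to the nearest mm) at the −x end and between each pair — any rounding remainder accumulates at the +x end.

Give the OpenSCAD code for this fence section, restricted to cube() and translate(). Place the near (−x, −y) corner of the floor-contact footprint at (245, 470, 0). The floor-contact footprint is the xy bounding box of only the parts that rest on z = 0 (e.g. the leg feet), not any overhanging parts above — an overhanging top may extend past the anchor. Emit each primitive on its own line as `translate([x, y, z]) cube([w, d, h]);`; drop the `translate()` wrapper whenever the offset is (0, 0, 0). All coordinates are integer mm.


translate([245, 470, 0]) cube([91, 91, 1378]);
translate([2482, 470, 0]) cube([91, 91, 1378]);
translate([336, 470, 234]) cube([2146, 91, 89]);
translate([336, 470, 1079]) cube([2146, 91, 89]);
translate([424, 561, 51]) cube([99, 18, 1269]);
translate([611, 561, 51]) cube([99, 18, 1269]);
translate([798, 561, 51]) cube([99, 18, 1269]);
translate([985, 561, 51]) cube([99, 18, 1269]);
translate([1172, 561, 51]) cube([99, 18, 1269]);
translate([1359, 561, 51]) cube([99, 18, 1269]);
translate([1546, 561, 51]) cube([99, 18, 1269]);
translate([1733, 561, 51]) cube([99, 18, 1269]);
translate([1920, 561, 51]) cube([99, 18, 1269]);
translate([2107, 561, 51]) cube([99, 18, 1269]);
translate([2294, 561, 51]) cube([99, 18, 1269]);


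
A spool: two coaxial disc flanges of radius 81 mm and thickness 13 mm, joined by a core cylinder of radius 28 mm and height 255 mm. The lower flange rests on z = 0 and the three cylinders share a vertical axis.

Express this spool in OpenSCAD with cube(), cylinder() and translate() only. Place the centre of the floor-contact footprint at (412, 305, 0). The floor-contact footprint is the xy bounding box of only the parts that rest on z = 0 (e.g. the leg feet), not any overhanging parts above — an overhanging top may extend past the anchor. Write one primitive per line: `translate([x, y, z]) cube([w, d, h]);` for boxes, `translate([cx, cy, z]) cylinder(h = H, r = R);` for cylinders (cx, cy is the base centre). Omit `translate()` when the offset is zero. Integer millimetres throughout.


translate([412, 305, 0]) cylinder(h = 13, r = 81);
translate([412, 305, 13]) cylinder(h = 255, r = 28);
translate([412, 305, 268]) cylinder(h = 13, r = 81);


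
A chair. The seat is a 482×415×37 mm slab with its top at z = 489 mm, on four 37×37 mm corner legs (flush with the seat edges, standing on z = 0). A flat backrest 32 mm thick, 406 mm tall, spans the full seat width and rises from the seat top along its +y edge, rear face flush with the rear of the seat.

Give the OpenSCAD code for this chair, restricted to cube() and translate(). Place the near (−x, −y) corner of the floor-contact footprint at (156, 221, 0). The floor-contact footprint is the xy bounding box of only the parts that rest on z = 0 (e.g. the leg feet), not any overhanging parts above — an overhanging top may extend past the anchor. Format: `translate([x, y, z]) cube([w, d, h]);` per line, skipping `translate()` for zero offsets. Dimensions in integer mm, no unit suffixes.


// leg_h = 489 - 37 = 452
translate([156, 221, 452]) cube([482, 415, 37]);
translate([156, 221, 0]) cube([37, 37, 452]);
translate([601, 221, 0]) cube([37, 37, 452]);
translate([156, 599, 0]) cube([37, 37, 452]);
translate([601, 599, 0]) cube([37, 37, 452]);
translate([156, 604, 489]) cube([482, 32, 406]);


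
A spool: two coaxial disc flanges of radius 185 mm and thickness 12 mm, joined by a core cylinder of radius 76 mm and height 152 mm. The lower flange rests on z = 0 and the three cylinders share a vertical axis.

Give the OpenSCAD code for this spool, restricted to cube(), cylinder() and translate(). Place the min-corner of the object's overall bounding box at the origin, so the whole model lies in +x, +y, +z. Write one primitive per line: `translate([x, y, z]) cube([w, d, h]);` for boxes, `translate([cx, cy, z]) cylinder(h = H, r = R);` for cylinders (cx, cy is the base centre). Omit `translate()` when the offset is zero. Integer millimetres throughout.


translate([185, 185, 0]) cylinder(h = 12, r = 185);
translate([185, 185, 12]) cylinder(h = 152, r = 76);
translate([185, 185, 164]) cylinder(h = 12, r = 185);


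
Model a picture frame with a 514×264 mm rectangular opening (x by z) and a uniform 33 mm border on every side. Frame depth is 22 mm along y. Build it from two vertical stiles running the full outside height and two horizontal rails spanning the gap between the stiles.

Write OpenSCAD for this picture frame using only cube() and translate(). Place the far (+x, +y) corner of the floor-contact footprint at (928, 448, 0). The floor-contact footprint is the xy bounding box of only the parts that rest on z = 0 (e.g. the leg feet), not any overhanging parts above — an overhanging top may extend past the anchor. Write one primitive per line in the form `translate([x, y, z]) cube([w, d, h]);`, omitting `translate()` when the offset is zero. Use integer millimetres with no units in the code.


translate([348, 426, 0]) cube([33, 22, 330]);
translate([895, 426, 0]) cube([33, 22, 330]);
translate([381, 426, 0]) cube([514, 22, 33]);
translate([381, 426, 297]) cube([514, 22, 33]);


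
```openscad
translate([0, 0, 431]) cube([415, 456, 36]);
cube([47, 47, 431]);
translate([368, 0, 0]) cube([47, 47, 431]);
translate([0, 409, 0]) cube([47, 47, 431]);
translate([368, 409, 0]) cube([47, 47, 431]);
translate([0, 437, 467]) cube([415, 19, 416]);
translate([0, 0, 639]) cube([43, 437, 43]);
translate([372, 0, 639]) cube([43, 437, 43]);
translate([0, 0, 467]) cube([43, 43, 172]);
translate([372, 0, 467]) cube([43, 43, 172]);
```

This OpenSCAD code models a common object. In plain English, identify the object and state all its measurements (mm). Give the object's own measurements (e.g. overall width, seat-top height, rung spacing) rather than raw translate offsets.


A chair. The seat is a 415×456×36 mm slab with its top at z = 467 mm, on four 47×47 mm corner legs (flush with the seat edges, standing on z = 0). A flat backrest 19 mm thick, 416 mm tall, spans the full seat width and rises from the seat top along its +y edge, rear face flush with the rear of the seat. Two armrests of 43×43 mm section run along each side from the seat's front edge to the front of the backrest, top faces 215 mm above the seat top and outer faces flush with the seat's x-edges; a 43×43 mm post under the front of each armrest stands on the seat at the front corner.


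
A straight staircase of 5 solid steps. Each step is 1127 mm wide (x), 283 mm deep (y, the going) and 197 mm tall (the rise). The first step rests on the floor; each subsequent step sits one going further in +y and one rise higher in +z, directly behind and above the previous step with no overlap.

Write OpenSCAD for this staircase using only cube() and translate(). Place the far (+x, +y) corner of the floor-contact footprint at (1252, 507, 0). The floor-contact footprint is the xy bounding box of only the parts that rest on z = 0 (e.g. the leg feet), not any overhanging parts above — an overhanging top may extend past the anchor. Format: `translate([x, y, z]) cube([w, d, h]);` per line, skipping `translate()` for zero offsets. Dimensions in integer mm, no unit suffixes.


translate([125, 224, 0]) cube([1127, 283, 197]);
translate([125, 507, 197]) cube([1127, 283, 197]);
translate([125, 790, 394]) cube([1127, 283, 197]);
translate([125, 1073, 591]) cube([1127, 283, 197]);
translate([125, 1356, 788]) cube([1127, 283, 197]);


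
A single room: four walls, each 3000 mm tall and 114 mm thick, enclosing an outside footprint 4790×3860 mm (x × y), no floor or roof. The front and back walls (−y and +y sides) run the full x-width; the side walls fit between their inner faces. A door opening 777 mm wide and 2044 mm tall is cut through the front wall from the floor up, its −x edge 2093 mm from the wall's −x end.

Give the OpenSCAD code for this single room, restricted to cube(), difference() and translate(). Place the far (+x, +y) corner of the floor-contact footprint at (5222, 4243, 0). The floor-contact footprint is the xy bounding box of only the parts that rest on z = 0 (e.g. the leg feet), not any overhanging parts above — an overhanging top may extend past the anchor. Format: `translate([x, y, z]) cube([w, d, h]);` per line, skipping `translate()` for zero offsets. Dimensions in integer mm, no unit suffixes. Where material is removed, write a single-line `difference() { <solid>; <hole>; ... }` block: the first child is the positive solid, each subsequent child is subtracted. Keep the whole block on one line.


difference() { translate([432, 383, 0]) cube([4790, 114, 3000]); translate([2525, 383, 0]) cube([777, 114, 2044]); }
translate([432, 4129, 0]) cube([4790, 114, 3000]);
translate([432, 497, 0]) cube([114, 3632, 3000]);
translate([5108, 497, 0]) cube([114, 3632, 3000]);


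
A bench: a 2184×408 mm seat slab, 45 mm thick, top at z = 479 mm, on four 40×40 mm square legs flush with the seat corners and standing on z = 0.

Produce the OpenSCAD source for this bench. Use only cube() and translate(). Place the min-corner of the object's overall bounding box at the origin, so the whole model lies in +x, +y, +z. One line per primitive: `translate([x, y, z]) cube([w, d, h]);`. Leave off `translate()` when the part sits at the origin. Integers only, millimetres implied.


translate([0, 0, 434]) cube([2184, 408, 45]);
cube([40, 40, 434]);
translate([0, 368, 0]) cube([40, 40, 434]);
translate([2144, 0, 0]) cube([40, 40, 434]);
translate([2144, 368, 0]) cube([40, 40, 434]);


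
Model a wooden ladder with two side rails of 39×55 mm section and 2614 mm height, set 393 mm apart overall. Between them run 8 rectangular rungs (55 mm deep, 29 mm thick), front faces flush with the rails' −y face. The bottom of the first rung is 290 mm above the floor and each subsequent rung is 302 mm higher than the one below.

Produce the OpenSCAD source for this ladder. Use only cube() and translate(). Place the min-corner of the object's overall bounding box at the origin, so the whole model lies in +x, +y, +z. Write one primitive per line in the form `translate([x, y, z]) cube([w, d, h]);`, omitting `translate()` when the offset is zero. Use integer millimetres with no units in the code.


// rung span = 393 - 2*39 = 315
// rung[k] z = 290 + k*302
cube([39, 55, 2614]);
translate([354, 0, 0]) cube([39, 55, 2614]);
translate([39, 0, 290]) cube([315, 55, 29]);
translate([39, 0, 592]) cube([315, 55, 29]);
translate([39, 0, 894]) cube([315, 55, 29]);
translate([39, 0, 1196]) cube([315, 55, 29]);
translate([39, 0, 1498]) cube([315, 55, 29]);
translate([39, 0, 1800]) cube([315, 55, 29]);
translate([39, 0, 2102]) cube([315, 55, 29]);
translate([39, 0, 2404]) cube([315, 55, 29]);


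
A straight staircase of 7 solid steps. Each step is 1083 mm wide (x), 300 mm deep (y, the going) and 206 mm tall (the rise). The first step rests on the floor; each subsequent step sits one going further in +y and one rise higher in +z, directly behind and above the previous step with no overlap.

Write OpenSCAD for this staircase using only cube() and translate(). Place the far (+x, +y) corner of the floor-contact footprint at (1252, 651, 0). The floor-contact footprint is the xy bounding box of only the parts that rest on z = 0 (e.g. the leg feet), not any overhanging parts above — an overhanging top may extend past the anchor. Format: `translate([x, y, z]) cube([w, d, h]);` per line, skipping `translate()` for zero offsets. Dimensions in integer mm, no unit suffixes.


translate([169, 351, 0]) cube([1083, 300, 206]);
translate([169, 651, 206]) cube([1083, 300, 206]);
translate([169, 951, 412]) cube([1083, 300, 206]);
translate([169, 1251, 618]) cube([1083, 300, 206]);
translate([169, 1551, 824]) cube([1083, 300, 206]);
translate([169, 1851, 1030]) cube([1083, 300, 206]);
translate([169, 2151, 1236]) cube([1083, 300, 206]);


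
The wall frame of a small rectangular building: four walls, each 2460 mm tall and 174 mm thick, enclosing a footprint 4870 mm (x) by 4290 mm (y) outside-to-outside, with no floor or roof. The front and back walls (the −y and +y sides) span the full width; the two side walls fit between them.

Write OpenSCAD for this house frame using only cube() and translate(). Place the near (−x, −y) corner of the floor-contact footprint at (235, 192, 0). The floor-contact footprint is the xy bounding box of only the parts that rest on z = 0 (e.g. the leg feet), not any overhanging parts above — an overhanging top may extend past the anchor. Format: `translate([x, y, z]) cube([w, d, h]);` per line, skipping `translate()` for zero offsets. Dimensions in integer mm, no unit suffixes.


translate([235, 192, 0]) cube([4870, 174, 2460]);
translate([235, 4308, 0]) cube([4870, 174, 2460]);
translate([235, 366, 0]) cube([174, 3942, 2460]);
translate([4931, 366, 0]) cube([174, 3942, 2460]);


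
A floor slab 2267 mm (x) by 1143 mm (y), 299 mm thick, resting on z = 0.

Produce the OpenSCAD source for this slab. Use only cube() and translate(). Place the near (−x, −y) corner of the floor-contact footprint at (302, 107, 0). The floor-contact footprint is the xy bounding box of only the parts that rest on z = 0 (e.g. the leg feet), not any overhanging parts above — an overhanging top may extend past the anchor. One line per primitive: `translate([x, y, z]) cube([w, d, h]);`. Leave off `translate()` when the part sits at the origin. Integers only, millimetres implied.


translate([302, 107, 0]) cube([2267, 1143, 299]);


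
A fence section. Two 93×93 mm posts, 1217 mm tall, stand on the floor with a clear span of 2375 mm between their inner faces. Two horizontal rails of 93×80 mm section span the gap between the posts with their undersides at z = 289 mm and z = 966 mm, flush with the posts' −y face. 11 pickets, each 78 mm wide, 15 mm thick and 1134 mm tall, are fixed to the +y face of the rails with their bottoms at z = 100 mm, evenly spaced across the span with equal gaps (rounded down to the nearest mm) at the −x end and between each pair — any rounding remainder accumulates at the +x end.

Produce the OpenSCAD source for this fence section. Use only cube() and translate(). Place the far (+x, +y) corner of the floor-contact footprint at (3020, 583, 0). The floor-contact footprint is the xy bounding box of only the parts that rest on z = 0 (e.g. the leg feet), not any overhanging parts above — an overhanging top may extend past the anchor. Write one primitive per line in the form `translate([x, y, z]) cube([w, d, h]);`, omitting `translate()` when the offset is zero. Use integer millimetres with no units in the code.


translate([459, 490, 0]) cube([93, 93, 1217]);
translate([2927, 490, 0]) cube([93, 93, 1217]);
translate([552, 490, 289]) cube([2375, 93, 80]);
translate([552, 490, 966]) cube([2375, 93, 80]);
translate([678, 583, 100]) cube([78, 15, 1134]);
translate([882, 583, 100]) cube([78, 15, 1134]);
translate([1086, 583, 100]) cube([78, 15, 1134]);
translate([1290, 583, 100]) cube([78, 15, 1134]);
translate([1494, 583, 100]) cube([78, 15, 1134]);
translate([1698, 583, 100]) cube([78, 15, 1134]);
translate([1902, 583, 100]) cube([78, 15, 1134]);
translate([2106, 583, 100]) cube([78, 15, 1134]);
translate([2310, 583, 100]) cube([78, 15, 1134]);
translate([2514, 583, 100]) cube([78, 15, 1134]);
translate([2718, 583, 100]) cube([78, 15, 1134]);
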